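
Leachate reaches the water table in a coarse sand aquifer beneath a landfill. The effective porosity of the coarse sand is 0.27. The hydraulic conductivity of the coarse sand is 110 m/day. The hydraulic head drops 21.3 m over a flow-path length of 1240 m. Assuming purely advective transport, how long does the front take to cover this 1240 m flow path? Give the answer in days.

177

Hydraulic gradient i = Δh / L = 21.3 / 1240 = 0.01718.
Darcy flux q = K · i = 110.0 × 0.01718 = 1.890 m/day.
Seepage velocity v = q / n_e = 1.890 / 0.27 = 6.998 m/day.
Travel time t = L / v = 1240 / 6.998 = 177.2 days.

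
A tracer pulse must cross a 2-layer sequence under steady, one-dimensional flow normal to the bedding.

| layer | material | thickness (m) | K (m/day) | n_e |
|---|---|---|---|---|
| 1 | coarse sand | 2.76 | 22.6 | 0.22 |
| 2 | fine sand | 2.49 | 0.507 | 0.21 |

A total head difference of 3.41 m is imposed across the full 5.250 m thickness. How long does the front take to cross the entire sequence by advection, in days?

With flow normal to the layers, continuity requires the same specific discharge q through every layer.
Σ(b_i/K_i) = 2.76/22.6 + 2.49/0.507 = 5.033 d.
q = Δh / Σ(b_i/K_i) = 3.41 / 5.033 = 0.6775 m/day.
In each layer the seepage velocity is v_i = q/n_i, so the layer transit time is t_i = b_i·n_i / q:
  layer 1 (coarse sand): t_1 = 2.76 × 0.22 / 0.6775 = 0.8963 d
  layer 2 (fine sand): t_2 = 2.49 × 0.21 / 0.6775 = 0.7718 d
Total t = Σ t_i = 1.668 days.

1.67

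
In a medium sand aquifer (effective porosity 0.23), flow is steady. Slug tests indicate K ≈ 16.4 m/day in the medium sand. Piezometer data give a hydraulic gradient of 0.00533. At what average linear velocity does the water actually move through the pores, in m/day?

Hydraulic gradient i = 0.00533.
Darcy flux q = K · i = 16.40 × 0.005330 = 0.08741 m/day.
Seepage velocity v = q / n_e = 0.08741 / 0.23 = 0.3801 m/day.

0.380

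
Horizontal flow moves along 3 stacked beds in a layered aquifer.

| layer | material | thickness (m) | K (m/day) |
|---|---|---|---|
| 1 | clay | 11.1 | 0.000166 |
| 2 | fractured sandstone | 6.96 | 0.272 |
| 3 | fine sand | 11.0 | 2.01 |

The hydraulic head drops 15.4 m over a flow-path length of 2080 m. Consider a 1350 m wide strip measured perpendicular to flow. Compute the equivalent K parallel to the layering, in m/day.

0.826

Flow is parallel to layering, so each bed carries its own Darcy discharge and the transmissivities add.
Σ(K_i·b_i) = 0.000166×11.1 + 0.272×6.96 + 2.01×11.0 = 24.00 m²/day.
Total thickness b = 29.06 m, so K_eq = Σ(K_i·b_i)/b = 0.8260 m/day.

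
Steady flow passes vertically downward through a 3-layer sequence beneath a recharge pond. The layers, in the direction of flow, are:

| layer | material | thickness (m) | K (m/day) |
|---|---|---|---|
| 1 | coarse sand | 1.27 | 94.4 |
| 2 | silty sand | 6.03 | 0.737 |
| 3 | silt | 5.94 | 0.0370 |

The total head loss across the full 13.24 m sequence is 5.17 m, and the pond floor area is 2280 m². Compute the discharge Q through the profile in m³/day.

69.9

Flow is perpendicular to layering, so the layers act in series and the equivalent K is the thickness-weighted harmonic mean.
Total thickness L = 1.27 + 6.03 + 5.94 = 13.24 m.
Σ(b_i/K_i) = 1.27/94.4 + 6.03/0.737 + 5.94/0.0370 = 168.7 d.
K_eq = L / Σ(b_i/K_i) = 13.24 / 168.7 = 0.07847 m/day.
Q = K_eq · A · (Δh/L) = 0.07847 × 2280 × (5.17/13.24) = 69.86 m³/day.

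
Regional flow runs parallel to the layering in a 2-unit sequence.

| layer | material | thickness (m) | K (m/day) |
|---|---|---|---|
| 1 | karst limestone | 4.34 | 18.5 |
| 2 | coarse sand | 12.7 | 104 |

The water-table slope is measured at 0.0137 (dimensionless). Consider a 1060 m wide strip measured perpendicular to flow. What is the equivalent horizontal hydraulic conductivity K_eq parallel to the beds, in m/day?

Flow is parallel to layering, so each bed carries its own Darcy discharge and the transmissivities add.
Σ(K_i·b_i) = 18.5×4.34 + 104×12.7 = 1401 m²/day.
Total thickness b = 17.04 m, so K_eq = Σ(K_i·b_i)/b = 82.22 m/day.

82.2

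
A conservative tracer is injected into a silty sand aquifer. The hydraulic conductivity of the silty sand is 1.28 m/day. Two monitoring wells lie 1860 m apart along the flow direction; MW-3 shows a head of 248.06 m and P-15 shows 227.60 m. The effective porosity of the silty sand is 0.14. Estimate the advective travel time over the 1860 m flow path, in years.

Hydraulic gradient i = (248.06 − 227.60) / 1860 = 20.46 / 1860 = 0.01100.
Darcy flux q = K · i = 1.280 × 0.01100 = 0.01408 m/day.
Seepage velocity v = q / n_e = 0.01408 / 0.14 = 0.1006 m/day.
Travel time t = L / v = 1860 / 0.1006 = 18494 days = 50.63 years.

50.6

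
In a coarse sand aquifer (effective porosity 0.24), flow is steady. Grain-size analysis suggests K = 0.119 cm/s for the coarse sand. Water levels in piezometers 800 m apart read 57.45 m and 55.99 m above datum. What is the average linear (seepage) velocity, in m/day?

0.782

Convert K: 0.119 cm/s × 864 = 102.8 m/day.
Hydraulic gradient i = (57.45 − 55.99) / 800 = 1.46 / 800 = 0.001825.
Darcy flux q = K · i = 102.8 × 0.001825 = 0.1876 m/day.
Seepage velocity v = q / n_e = 0.1876 / 0.24 = 0.7818 m/day.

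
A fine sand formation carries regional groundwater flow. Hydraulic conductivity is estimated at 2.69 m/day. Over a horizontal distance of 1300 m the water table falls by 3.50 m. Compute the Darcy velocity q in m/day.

0.00724

Hydraulic gradient i = Δh / L = 3.50 / 1300 = 0.002692.
Specific discharge q = K · i = 2.690 × 0.002692 = 0.007242 m/day.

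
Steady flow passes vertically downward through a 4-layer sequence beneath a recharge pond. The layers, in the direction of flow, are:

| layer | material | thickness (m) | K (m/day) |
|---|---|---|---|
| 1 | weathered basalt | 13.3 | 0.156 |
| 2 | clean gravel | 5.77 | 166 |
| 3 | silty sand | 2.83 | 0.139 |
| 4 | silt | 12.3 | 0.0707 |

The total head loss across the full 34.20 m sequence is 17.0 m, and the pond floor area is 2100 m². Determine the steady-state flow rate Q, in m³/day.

Flow is perpendicular to layering, so the layers act in series and the equivalent K is the thickness-weighted harmonic mean.
Total thickness L = 13.3 + 5.77 + 2.83 + 12.3 = 34.20 m.
Σ(b_i/K_i) = 13.3/0.156 + 5.77/166 + 2.83/0.139 + 12.3/0.0707 = 279.6 d.
K_eq = L / Σ(b_i/K_i) = 34.20 / 279.6 = 0.1223 m/day.
Q = K_eq · A · (Δh/L) = 0.1223 × 2100 × (17.0/34.20) = 127.7 m³/day.

128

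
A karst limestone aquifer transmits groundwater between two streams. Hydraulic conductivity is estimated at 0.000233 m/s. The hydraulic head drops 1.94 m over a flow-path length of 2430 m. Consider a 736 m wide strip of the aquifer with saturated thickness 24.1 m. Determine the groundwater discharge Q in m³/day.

285

Convert K: 0.000233 m/s × 86400 = 20.13 m/day.
Cross-sectional area A = 736 × 24.1 = 17738 m².
Hydraulic gradient i = Δh / L = 1.94 / 2430 = 0.0007984.
Darcy's law: Q = K · A · i = 20.13 × 17738 × 0.0007984 = 285.1 m³/day.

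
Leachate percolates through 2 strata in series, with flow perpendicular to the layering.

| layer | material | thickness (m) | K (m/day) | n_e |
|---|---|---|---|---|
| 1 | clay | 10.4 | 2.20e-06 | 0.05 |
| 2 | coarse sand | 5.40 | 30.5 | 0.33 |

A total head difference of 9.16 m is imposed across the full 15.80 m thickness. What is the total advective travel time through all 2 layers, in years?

With flow normal to the layers, continuity requires the same specific discharge q through every layer.
Σ(b_i/K_i) = 10.4/2.20e-06 + 5.40/30.5 = 4.727e+06 d.
q = Δh / Σ(b_i/K_i) = 9.16 / 4.727e+06 = 1.938e-06 m/day.
In each layer the seepage velocity is v_i = q/n_i, so the layer transit time is t_i = b_i·n_i / q:
  layer 1 (clay): t_1 = 10.4 × 0.05 / 1.938e-06 = 2.684e+05 d
  layer 2 (coarse sand): t_2 = 5.40 × 0.33 / 1.938e-06 = 9.197e+05 d
Total t = Σ t_i = 1.188e+06 days = 3253 years.

3250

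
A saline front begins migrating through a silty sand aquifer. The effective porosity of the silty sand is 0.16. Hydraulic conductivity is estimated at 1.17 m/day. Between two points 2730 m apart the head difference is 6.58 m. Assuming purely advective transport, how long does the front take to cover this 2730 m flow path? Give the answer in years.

Hydraulic gradient i = Δh / L = 6.58 / 2730 = 0.002410.
Darcy flux q = K · i = 1.170 × 0.002410 = 0.002820 m/day.
Seepage velocity v = q / n_e = 0.002820 / 0.16 = 0.01762 m/day.
Travel time t = L / v = 2730 / 0.01762 = 1.549e+05 days = 424.1 years.

424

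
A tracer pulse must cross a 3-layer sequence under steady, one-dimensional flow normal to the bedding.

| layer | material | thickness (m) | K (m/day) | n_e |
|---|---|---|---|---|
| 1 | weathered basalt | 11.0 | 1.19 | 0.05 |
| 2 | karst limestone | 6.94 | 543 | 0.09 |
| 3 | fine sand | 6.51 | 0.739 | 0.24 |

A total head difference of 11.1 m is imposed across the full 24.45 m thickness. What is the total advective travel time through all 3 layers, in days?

With flow normal to the layers, continuity requires the same specific discharge q through every layer.
Σ(b_i/K_i) = 11.0/1.19 + 6.94/543 + 6.51/0.739 = 18.07 d.
q = Δh / Σ(b_i/K_i) = 11.1 / 18.07 = 0.6144 m/day.
In each layer the seepage velocity is v_i = q/n_i, so the layer transit time is t_i = b_i·n_i / q:
  layer 1 (weathered basalt): t_1 = 11.0 × 0.05 / 0.6144 = 0.8951 d
  layer 2 (karst limestone): t_2 = 6.94 × 0.09 / 0.6144 = 1.017 d
  layer 3 (fine sand): t_3 = 6.51 × 0.24 / 0.6144 = 2.543 d
Total t = Σ t_i = 4.455 days.

4.45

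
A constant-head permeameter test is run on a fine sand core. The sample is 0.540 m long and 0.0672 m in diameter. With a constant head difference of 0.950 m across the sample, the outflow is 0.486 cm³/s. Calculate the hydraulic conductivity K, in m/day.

Cross-sectional area A = π·(d/2)² = π × (0.0672/2)² = 0.003547 m².
Convert discharge: 0.486 cm³/s = 4.860e-07 m³/s.
Darcy's law rearranged: K = Q·L / (A·Δh) = 4.860e-07 × 0.540 / (0.003547 × 0.950) = 7.789e-05 m/s = 6.730 m/day.

6.73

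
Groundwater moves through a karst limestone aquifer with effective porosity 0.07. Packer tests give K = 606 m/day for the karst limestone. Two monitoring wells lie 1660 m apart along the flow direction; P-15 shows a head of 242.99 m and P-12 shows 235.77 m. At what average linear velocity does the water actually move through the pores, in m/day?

37.7

Hydraulic gradient i = (242.99 − 235.77) / 1660 = 7.22 / 1660 = 0.004349.
Darcy flux q = K · i = 606.0 × 0.004349 = 2.636 m/day.
Seepage velocity v = q / n_e = 2.636 / 0.07 = 37.65 m/day.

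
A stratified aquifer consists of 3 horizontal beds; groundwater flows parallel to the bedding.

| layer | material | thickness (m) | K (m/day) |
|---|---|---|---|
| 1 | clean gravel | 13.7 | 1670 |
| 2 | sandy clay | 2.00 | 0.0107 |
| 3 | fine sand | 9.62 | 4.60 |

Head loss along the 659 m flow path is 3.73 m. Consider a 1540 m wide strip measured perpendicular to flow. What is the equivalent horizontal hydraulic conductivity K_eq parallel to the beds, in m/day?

905

Flow is parallel to layering, so each bed carries its own Darcy discharge and the transmissivities add.
Σ(K_i·b_i) = 1670×13.7 + 0.0107×2.00 + 4.60×9.62 = 22923 m²/day.
Total thickness b = 25.32 m, so K_eq = Σ(K_i·b_i)/b = 905.3 m/day.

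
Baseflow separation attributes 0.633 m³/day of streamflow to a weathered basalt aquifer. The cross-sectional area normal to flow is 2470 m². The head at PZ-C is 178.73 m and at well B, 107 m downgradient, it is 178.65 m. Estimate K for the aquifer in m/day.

0.343

Hydraulic gradient i = (178.73 − 178.65) / 107 = 0.08 / 107 = 0.0007477.
From Q = K·A·i, K = Q / (A·i) = 0.633 / (2470 × 0.0007477) = 0.3428 m/day.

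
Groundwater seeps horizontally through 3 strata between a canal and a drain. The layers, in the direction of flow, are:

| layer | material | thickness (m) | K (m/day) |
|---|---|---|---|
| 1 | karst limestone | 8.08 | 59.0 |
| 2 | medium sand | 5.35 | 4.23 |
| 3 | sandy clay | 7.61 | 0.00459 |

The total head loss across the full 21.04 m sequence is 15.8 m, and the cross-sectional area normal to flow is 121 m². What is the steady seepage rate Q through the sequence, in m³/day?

1.15

Flow is perpendicular to layering, so the layers act in series and the equivalent K is the thickness-weighted harmonic mean.
Total thickness L = 8.08 + 5.35 + 7.61 = 21.04 m.
Σ(b_i/K_i) = 8.08/59.0 + 5.35/4.23 + 7.61/0.00459 = 1659 d.
K_eq = L / Σ(b_i/K_i) = 21.04 / 1659 = 0.01268 m/day.
Q = K_eq · A · (Δh/L) = 0.01268 × 121 × (15.8/21.04) = 1.152 m³/day.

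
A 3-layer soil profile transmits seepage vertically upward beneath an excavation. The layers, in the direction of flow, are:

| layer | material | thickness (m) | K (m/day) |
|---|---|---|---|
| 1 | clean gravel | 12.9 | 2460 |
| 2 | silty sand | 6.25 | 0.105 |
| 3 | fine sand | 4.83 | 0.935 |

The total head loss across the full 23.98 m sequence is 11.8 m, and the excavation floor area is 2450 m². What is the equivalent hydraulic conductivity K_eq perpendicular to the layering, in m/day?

0.371

Flow is perpendicular to layering, so the layers act in series and the equivalent K is the thickness-weighted harmonic mean.
Total thickness L = 12.9 + 6.25 + 4.83 = 23.98 m.
Σ(b_i/K_i) = 12.9/2460 + 6.25/0.105 + 4.83/0.935 = 64.69 d.
K_eq = L / Σ(b_i/K_i) = 23.98 / 64.69 = 0.3707 m/day.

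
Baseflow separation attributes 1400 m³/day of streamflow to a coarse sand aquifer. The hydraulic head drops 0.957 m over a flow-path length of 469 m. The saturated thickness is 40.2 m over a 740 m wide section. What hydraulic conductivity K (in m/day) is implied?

Cross-sectional area A = 740 × 40.2 = 29748 m².
Hydraulic gradient i = Δh / L = 0.957 / 469 = 0.002041.
From Q = K·A·i, K = Q / (A·i) = 1400 / (29748 × 0.002041) = 23.06 m/day.

23.1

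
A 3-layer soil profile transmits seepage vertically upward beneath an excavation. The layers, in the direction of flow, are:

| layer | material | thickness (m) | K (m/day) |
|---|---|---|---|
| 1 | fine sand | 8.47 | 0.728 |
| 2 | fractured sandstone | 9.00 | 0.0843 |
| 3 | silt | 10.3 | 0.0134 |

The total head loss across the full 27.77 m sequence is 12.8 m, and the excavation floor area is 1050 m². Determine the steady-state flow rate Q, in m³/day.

15.2

Flow is perpendicular to layering, so the layers act in series and the equivalent K is the thickness-weighted harmonic mean.
Total thickness L = 8.47 + 9.00 + 10.3 = 27.77 m.
Σ(b_i/K_i) = 8.47/0.728 + 9.00/0.0843 + 10.3/0.0134 = 887.1 d.
K_eq = L / Σ(b_i/K_i) = 27.77 / 887.1 = 0.03131 m/day.
Q = K_eq · A · (Δh/L) = 0.03131 × 1050 × (12.8/27.77) = 15.15 m³/day.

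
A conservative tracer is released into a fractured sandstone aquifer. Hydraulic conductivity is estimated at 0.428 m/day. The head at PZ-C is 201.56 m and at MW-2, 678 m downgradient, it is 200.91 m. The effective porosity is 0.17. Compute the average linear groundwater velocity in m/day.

0.00241

Hydraulic gradient i = (201.56 − 200.91) / 678 = 0.65 / 678 = 0.0009587.
Darcy flux q = K · i = 0.4280 × 0.0009587 = 0.0004103 m/day.
Seepage velocity v = q / n_e = 0.0004103 / 0.17 = 0.002414 m/day.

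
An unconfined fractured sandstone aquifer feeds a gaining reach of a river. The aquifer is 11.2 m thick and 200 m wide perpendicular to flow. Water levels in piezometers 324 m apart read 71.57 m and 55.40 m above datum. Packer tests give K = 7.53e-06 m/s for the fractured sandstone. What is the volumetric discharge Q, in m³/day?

72.7

Convert K: 7.53e-06 m/s × 86400 = 0.6506 m/day.
Cross-sectional area A = 200 × 11.2 = 2240 m².
Hydraulic gradient i = (71.57 − 55.40) / 324 = 16.17 / 324 = 0.04991.
Darcy's law: Q = K · A · i = 0.6506 × 2240 × 0.04991 = 72.73 m³/day.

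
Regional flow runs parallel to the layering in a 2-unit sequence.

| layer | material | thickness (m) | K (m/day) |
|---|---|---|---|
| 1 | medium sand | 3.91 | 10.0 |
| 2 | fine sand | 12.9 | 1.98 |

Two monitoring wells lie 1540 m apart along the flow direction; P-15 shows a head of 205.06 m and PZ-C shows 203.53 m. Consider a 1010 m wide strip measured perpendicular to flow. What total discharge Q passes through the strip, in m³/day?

64.9

Flow is parallel to layering, so each bed carries its own Darcy discharge and the transmissivities add.
Σ(K_i·b_i) = 10.0×3.91 + 1.98×12.9 = 64.64 m²/day.
Hydraulic gradient i = (205.06 − 203.53) / 1540 = 1.53 / 1540 = 0.0009935.
Q = Σ(K_i·b_i) · W · i = 64.64 × 1010 × 0.0009935 = 64.86 m³/day.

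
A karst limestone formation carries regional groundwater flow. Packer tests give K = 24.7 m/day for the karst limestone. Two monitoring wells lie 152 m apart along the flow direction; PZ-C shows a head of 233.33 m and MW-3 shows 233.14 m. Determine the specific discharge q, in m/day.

Hydraulic gradient i = (233.33 − 233.14) / 152 = 0.19 / 152 = 0.001250.
Specific discharge q = K · i = 24.70 × 0.001250 = 0.03087 m/day.

0.0309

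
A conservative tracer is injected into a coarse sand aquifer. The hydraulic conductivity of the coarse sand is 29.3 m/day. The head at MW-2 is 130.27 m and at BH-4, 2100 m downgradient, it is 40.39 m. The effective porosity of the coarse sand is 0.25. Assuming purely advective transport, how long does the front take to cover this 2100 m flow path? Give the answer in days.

419

Hydraulic gradient i = (130.27 − 40.39) / 2100 = 89.88 / 2100 = 0.04280.
Darcy flux q = K · i = 29.30 × 0.04280 = 1.254 m/day.
Seepage velocity v = q / n_e = 1.254 / 0.25 = 5.016 m/day.
Travel time t = L / v = 2100 / 5.016 = 418.6 days.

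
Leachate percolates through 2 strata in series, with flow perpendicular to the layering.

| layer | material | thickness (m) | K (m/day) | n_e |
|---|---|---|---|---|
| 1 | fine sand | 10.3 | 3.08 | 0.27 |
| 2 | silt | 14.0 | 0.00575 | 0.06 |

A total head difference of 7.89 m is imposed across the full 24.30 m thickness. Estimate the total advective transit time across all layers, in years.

With flow normal to the layers, continuity requires the same specific discharge q through every layer.
Σ(b_i/K_i) = 10.3/3.08 + 14.0/0.00575 = 2438 d.
q = Δh / Σ(b_i/K_i) = 7.89 / 2438 = 0.003236 m/day.
In each layer the seepage velocity is v_i = q/n_i, so the layer transit time is t_i = b_i·n_i / q:
  layer 1 (fine sand): t_1 = 10.3 × 0.27 / 0.003236 = 859.4 d
  layer 2 (silt): t_2 = 14.0 × 0.06 / 0.003236 = 259.6 d
Total t = Σ t_i = 1119 days = 3.063 years.

3.06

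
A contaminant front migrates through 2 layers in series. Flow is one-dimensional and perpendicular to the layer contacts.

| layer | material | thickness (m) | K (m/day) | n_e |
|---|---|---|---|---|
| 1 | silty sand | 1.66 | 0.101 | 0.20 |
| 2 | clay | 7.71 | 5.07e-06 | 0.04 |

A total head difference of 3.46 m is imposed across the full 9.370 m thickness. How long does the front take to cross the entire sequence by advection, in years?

With flow normal to the layers, continuity requires the same specific discharge q through every layer.
Σ(b_i/K_i) = 1.66/0.101 + 7.71/5.07e-06 = 1.521e+06 d.
q = Δh / Σ(b_i/K_i) = 3.46 / 1.521e+06 = 2.275e-06 m/day.
In each layer the seepage velocity is v_i = q/n_i, so the layer transit time is t_i = b_i·n_i / q:
  layer 1 (silty sand): t_1 = 1.66 × 0.20 / 2.275e-06 = 1.459e+05 d
  layer 2 (clay): t_2 = 7.71 × 0.04 / 2.275e-06 = 1.355e+05 d
Total t = Σ t_i = 2.815e+05 days = 770.6 years.

771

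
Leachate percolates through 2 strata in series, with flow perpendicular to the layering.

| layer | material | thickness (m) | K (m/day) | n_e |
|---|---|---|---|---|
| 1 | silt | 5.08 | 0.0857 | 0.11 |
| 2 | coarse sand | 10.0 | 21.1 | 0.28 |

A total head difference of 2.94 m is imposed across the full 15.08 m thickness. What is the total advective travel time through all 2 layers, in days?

68.3

With flow normal to the layers, continuity requires the same specific discharge q through every layer.
Σ(b_i/K_i) = 5.08/0.0857 + 10.0/21.1 = 59.75 d.
q = Δh / Σ(b_i/K_i) = 2.94 / 59.75 = 0.04920 m/day.
In each layer the seepage velocity is v_i = q/n_i, so the layer transit time is t_i = b_i·n_i / q:
  layer 1 (silt): t_1 = 5.08 × 0.11 / 0.04920 = 11.36 d
  layer 2 (coarse sand): t_2 = 10.0 × 0.28 / 0.04920 = 56.91 d
Total t = Σ t_i = 68.26 days.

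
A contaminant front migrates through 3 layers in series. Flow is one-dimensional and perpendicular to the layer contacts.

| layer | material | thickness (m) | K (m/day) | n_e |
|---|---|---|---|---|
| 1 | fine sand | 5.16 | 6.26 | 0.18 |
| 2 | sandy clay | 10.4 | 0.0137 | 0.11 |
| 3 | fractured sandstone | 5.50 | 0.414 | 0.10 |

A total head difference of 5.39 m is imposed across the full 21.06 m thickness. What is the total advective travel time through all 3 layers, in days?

With flow normal to the layers, continuity requires the same specific discharge q through every layer.
Σ(b_i/K_i) = 5.16/6.26 + 10.4/0.0137 + 5.50/0.414 = 773.2 d.
q = Δh / Σ(b_i/K_i) = 5.39 / 773.2 = 0.006971 m/day.
In each layer the seepage velocity is v_i = q/n_i, so the layer transit time is t_i = b_i·n_i / q:
  layer 1 (fine sand): t_1 = 5.16 × 0.18 / 0.006971 = 133.2 d
  layer 2 (sandy clay): t_2 = 10.4 × 0.11 / 0.006971 = 164.1 d
  layer 3 (fractured sandstone): t_3 = 5.50 × 0.10 / 0.006971 = 78.90 d
Total t = Σ t_i = 376.3 days.

376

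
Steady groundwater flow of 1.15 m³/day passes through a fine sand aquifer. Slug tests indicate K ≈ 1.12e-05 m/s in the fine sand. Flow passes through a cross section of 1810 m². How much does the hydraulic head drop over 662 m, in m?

Convert K: 1.12e-05 m/s × 86400 = 0.9677 m/day.
From Q = K·A·i, i = Q / (K·A) = 1.15 / (0.9677 × 1810) = 0.0006566.
Head loss Δh = i · L = 0.0006566 × 662 = 0.4347 m.

0.435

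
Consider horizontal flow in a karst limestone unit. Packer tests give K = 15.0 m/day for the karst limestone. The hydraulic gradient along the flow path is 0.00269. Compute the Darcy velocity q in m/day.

0.0404

Hydraulic gradient i = 0.00269.
Specific discharge q = K · i = 15.00 × 0.002690 = 0.04035 m/day.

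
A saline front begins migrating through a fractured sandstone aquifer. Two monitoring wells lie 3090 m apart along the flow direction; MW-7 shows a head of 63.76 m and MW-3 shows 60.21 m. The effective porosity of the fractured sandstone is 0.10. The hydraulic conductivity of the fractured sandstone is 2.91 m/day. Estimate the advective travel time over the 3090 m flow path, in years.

Hydraulic gradient i = (63.76 − 60.21) / 3090 = 3.55 / 3090 = 0.001149.
Darcy flux q = K · i = 2.910 × 0.001149 = 0.003343 m/day.
Seepage velocity v = q / n_e = 0.003343 / 0.10 = 0.03343 m/day.
Travel time t = L / v = 3090 / 0.03343 = 92426 days = 253.0 years.

253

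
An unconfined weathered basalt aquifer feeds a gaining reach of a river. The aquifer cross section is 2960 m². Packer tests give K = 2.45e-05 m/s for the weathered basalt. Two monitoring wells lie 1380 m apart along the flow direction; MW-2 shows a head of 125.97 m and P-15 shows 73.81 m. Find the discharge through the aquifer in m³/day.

237

Convert K: 2.45e-05 m/s × 86400 = 2.117 m/day.
Hydraulic gradient i = (125.97 − 73.81) / 1380 = 52.16 / 1380 = 0.03780.
Darcy's law: Q = K · A · i = 2.117 × 2960 × 0.03780 = 236.8 m³/day.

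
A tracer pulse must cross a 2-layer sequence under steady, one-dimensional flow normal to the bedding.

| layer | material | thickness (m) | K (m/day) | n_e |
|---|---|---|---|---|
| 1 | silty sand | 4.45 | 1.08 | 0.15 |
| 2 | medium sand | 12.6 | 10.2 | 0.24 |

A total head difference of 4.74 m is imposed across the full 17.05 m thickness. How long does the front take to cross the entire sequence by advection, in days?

4.17

With flow normal to the layers, continuity requires the same specific discharge q through every layer.
Σ(b_i/K_i) = 4.45/1.08 + 12.6/10.2 = 5.356 d.
q = Δh / Σ(b_i/K_i) = 4.74 / 5.356 = 0.8850 m/day.
In each layer the seepage velocity is v_i = q/n_i, so the layer transit time is t_i = b_i·n_i / q:
  layer 1 (silty sand): t_1 = 4.45 × 0.15 / 0.8850 = 0.7542 d
  layer 2 (medium sand): t_2 = 12.6 × 0.24 / 0.8850 = 3.417 d
Total t = Σ t_i = 4.171 days.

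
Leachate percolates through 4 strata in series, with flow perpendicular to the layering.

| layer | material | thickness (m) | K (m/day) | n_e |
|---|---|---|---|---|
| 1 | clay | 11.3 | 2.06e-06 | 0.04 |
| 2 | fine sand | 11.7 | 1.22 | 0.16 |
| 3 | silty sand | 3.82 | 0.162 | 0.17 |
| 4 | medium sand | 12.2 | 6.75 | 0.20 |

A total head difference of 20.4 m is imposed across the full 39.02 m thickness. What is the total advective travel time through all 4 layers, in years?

3990

With flow normal to the layers, continuity requires the same specific discharge q through every layer.
Σ(b_i/K_i) = 11.3/2.06e-06 + 11.7/1.22 + 3.82/0.162 + 12.2/6.75 = 5.485e+06 d.
q = Δh / Σ(b_i/K_i) = 20.4 / 5.485e+06 = 3.719e-06 m/day.
In each layer the seepage velocity is v_i = q/n_i, so the layer transit time is t_i = b_i·n_i / q:
  layer 1 (clay): t_1 = 11.3 × 0.04 / 3.719e-06 = 1.215e+05 d
  layer 2 (fine sand): t_2 = 11.7 × 0.16 / 3.719e-06 = 5.034e+05 d
  layer 3 (silty sand): t_3 = 3.82 × 0.17 / 3.719e-06 = 1.746e+05 d
  layer 4 (medium sand): t_4 = 12.2 × 0.20 / 3.719e-06 = 6.561e+05 d
Total t = Σ t_i = 1.456e+06 days = 3985 years.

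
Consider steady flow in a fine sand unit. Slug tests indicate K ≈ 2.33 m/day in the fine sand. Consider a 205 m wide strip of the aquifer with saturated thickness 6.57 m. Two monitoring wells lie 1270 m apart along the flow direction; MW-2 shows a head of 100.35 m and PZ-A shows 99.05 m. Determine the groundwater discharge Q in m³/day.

Cross-sectional area A = 205 × 6.57 = 1347 m².
Hydraulic gradient i = (100.35 − 99.05) / 1270 = 1.3 / 1270 = 0.001024.
Darcy's law: Q = K · A · i = 2.330 × 1347 × 0.001024 = 3.212 m³/day.

3.21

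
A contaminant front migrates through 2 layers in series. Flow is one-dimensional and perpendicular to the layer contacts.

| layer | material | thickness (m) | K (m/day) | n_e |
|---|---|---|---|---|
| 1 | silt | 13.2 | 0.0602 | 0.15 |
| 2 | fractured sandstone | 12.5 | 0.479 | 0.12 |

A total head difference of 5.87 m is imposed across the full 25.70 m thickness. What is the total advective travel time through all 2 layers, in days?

With flow normal to the layers, continuity requires the same specific discharge q through every layer.
Σ(b_i/K_i) = 13.2/0.0602 + 12.5/0.479 = 245.4 d.
q = Δh / Σ(b_i/K_i) = 5.87 / 245.4 = 0.02392 m/day.
In each layer the seepage velocity is v_i = q/n_i, so the layer transit time is t_i = b_i·n_i / q:
  layer 1 (silt): t_1 = 13.2 × 0.15 / 0.02392 = 82.76 d
  layer 2 (fractured sandstone): t_2 = 12.5 × 0.12 / 0.02392 = 62.70 d
Total t = Σ t_i = 145.5 days.

145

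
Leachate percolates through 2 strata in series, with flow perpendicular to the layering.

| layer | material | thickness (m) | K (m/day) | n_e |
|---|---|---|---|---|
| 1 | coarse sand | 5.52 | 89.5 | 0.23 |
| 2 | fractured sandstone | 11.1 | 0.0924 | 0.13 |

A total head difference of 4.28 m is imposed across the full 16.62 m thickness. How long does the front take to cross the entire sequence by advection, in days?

76.2

With flow normal to the layers, continuity requires the same specific discharge q through every layer.
Σ(b_i/K_i) = 5.52/89.5 + 11.1/0.0924 = 120.2 d.
q = Δh / Σ(b_i/K_i) = 4.28 / 120.2 = 0.03561 m/day.
In each layer the seepage velocity is v_i = q/n_i, so the layer transit time is t_i = b_i·n_i / q:
  layer 1 (coarse sand): t_1 = 5.52 × 0.23 / 0.03561 = 35.65 d
  layer 2 (fractured sandstone): t_2 = 11.1 × 0.13 / 0.03561 = 40.52 d
Total t = Σ t_i = 76.18 days.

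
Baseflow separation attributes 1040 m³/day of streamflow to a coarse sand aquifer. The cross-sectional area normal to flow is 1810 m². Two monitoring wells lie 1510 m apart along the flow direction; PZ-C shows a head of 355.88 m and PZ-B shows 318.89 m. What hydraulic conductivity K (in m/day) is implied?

Hydraulic gradient i = (355.88 − 318.89) / 1510 = 36.99 / 1510 = 0.02450.
From Q = K·A·i, K = Q / (A·i) = 1040 / (1810 × 0.02450) = 23.46 m/day.

23.5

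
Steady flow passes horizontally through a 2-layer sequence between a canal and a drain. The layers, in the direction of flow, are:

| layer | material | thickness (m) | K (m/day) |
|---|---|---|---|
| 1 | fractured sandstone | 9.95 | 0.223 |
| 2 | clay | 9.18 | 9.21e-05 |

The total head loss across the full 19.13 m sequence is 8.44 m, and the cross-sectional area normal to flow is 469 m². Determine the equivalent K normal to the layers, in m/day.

Flow is perpendicular to layering, so the layers act in series and the equivalent K is the thickness-weighted harmonic mean.
Total thickness L = 9.95 + 9.18 = 19.13 m.
Σ(b_i/K_i) = 9.95/0.223 + 9.18/9.21e-05 = 99719 d.
K_eq = L / Σ(b_i/K_i) = 19.13 / 99719 = 0.0001918 m/day.

0.000192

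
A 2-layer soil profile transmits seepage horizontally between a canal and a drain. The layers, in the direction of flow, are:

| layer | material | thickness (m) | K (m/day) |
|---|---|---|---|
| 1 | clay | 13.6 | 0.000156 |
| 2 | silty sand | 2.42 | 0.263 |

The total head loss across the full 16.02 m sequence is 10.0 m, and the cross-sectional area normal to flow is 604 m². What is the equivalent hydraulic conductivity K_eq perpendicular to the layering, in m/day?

0.000184

Flow is perpendicular to layering, so the layers act in series and the equivalent K is the thickness-weighted harmonic mean.
Total thickness L = 13.6 + 2.42 = 16.02 m.
Σ(b_i/K_i) = 13.6/0.000156 + 2.42/0.263 = 87189 d.
K_eq = L / Σ(b_i/K_i) = 16.02 / 87189 = 0.0001837 m/day.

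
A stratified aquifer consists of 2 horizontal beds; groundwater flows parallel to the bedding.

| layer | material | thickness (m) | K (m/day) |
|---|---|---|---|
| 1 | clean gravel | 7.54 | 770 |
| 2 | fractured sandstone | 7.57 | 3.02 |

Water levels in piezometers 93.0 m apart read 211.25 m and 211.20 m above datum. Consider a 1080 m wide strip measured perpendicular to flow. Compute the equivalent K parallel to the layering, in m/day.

386

Flow is parallel to layering, so each bed carries its own Darcy discharge and the transmissivities add.
Σ(K_i·b_i) = 770×7.54 + 3.02×7.57 = 5829 m²/day.
Total thickness b = 15.11 m, so K_eq = Σ(K_i·b_i)/b = 385.7 m/day.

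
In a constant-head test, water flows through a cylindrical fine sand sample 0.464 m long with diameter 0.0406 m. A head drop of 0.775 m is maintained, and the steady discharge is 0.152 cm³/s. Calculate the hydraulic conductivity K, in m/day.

6.07

Cross-sectional area A = π·(d/2)² = π × (0.0406/2)² = 0.001295 m².
Convert discharge: 0.152 cm³/s = 1.520e-07 m³/s.
Darcy's law rearranged: K = Q·L / (A·Δh) = 1.520e-07 × 0.464 / (0.001295 × 0.775) = 7.029e-05 m/s = 6.073 m/day.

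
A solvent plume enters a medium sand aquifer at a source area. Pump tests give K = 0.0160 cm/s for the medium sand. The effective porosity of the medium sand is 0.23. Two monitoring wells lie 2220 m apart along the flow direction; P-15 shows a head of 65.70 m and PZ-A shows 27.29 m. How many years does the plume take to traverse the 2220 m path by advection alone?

Convert K: 0.0160 cm/s × 864 = 13.82 m/day.
Hydraulic gradient i = (65.70 − 27.29) / 2220 = 38.41 / 2220 = 0.01730.
Darcy flux q = K · i = 13.82 × 0.01730 = 0.2392 m/day.
Seepage velocity v = q / n_e = 0.2392 / 0.23 = 1.040 m/day.
Travel time t = L / v = 2220 / 1.040 = 2135 days = 5.845 years.

5.84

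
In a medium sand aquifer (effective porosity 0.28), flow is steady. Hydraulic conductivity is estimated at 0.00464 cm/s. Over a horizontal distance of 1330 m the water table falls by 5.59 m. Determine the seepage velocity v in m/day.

0.0602

Convert K: 0.00464 cm/s × 864 = 4.009 m/day.
Hydraulic gradient i = Δh / L = 5.59 / 1330 = 0.004203.
Darcy flux q = K · i = 4.009 × 0.004203 = 0.01685 m/day.
Seepage velocity v = q / n_e = 0.01685 / 0.28 = 0.06018 m/day.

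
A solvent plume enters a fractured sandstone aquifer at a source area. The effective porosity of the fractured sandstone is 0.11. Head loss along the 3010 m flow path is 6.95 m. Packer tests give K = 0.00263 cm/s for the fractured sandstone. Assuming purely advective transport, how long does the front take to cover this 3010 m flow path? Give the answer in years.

Convert K: 0.00263 cm/s × 864 = 2.272 m/day.
Hydraulic gradient i = Δh / L = 6.95 / 3010 = 0.002309.
Darcy flux q = K · i = 2.272 × 0.002309 = 0.005247 m/day.
Seepage velocity v = q / n_e = 0.005247 / 0.11 = 0.04770 m/day.
Travel time t = L / v = 3010 / 0.04770 = 63106 days = 172.8 years.

173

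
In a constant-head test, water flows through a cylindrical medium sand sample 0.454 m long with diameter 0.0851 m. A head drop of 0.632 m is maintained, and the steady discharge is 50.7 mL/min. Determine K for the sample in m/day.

Cross-sectional area A = π·(d/2)² = π × (0.0851/2)² = 0.005688 m².
Convert discharge: 50.7 mL/min = 8.450e-07 m³/s.
Darcy's law rearranged: K = Q·L / (A·Δh) = 8.450e-07 × 0.454 / (0.005688 × 0.632) = 0.0001067 m/s = 9.221 m/day.

9.22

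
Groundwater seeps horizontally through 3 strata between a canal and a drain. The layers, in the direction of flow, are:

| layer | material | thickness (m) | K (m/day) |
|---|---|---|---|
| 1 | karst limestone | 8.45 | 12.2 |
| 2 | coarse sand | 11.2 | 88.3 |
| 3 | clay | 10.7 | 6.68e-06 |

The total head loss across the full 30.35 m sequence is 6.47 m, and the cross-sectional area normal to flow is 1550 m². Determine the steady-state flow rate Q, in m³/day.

Flow is perpendicular to layering, so the layers act in series and the equivalent K is the thickness-weighted harmonic mean.
Total thickness L = 8.45 + 11.2 + 10.7 = 30.35 m.
Σ(b_i/K_i) = 8.45/12.2 + 11.2/88.3 + 10.7/6.68e-06 = 1.602e+06 d.
K_eq = L / Σ(b_i/K_i) = 30.35 / 1.602e+06 = 1.895e-05 m/day.
Q = K_eq · A · (Δh/L) = 1.895e-05 × 1550 × (6.47/30.35) = 0.006261 m³/day.

0.00626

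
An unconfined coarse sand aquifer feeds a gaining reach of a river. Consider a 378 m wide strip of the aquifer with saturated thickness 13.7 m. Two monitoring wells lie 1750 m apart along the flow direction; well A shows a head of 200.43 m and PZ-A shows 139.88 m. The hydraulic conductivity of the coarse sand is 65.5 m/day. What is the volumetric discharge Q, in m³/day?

11700

Cross-sectional area A = 378 × 13.7 = 5179 m².
Hydraulic gradient i = (200.43 − 139.88) / 1750 = 60.55 / 1750 = 0.03460.
Darcy's law: Q = K · A · i = 65.50 × 5179 × 0.03460 = 11736 m³/day.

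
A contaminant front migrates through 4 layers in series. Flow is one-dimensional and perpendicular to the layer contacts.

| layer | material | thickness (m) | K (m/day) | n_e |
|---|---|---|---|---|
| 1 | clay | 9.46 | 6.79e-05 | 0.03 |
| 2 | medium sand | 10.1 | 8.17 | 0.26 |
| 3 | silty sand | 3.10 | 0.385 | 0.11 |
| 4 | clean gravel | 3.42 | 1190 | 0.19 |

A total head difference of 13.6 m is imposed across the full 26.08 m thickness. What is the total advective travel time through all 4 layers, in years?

With flow normal to the layers, continuity requires the same specific discharge q through every layer.
Σ(b_i/K_i) = 9.46/6.79e-05 + 10.1/8.17 + 3.10/0.385 + 3.42/1190 = 1.393e+05 d.
q = Δh / Σ(b_i/K_i) = 13.6 / 1.393e+05 = 9.761e-05 m/day.
In each layer the seepage velocity is v_i = q/n_i, so the layer transit time is t_i = b_i·n_i / q:
  layer 1 (clay): t_1 = 9.46 × 0.03 / 9.761e-05 = 2908 d
  layer 2 (medium sand): t_2 = 10.1 × 0.26 / 9.761e-05 = 26903 d
  layer 3 (silty sand): t_3 = 3.10 × 0.11 / 9.761e-05 = 3494 d
  layer 4 (clean gravel): t_4 = 3.42 × 0.19 / 9.761e-05 = 6657 d
Total t = Σ t_i = 39962 days = 109.4 years.

109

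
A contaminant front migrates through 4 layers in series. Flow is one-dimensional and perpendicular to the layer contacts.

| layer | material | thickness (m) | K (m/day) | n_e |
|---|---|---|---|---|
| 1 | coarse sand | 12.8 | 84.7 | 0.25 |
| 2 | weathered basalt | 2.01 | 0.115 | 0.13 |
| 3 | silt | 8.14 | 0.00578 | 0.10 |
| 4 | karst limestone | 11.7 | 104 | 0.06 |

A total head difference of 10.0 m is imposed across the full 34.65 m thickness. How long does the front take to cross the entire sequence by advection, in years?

With flow normal to the layers, continuity requires the same specific discharge q through every layer.
Σ(b_i/K_i) = 12.8/84.7 + 2.01/0.115 + 8.14/0.00578 + 11.7/104 = 1426 d.
q = Δh / Σ(b_i/K_i) = 10.0 / 1426 = 0.007012 m/day.
In each layer the seepage velocity is v_i = q/n_i, so the layer transit time is t_i = b_i·n_i / q:
  layer 1 (coarse sand): t_1 = 12.8 × 0.25 / 0.007012 = 456.3 d
  layer 2 (weathered basalt): t_2 = 2.01 × 0.13 / 0.007012 = 37.26 d
  layer 3 (silt): t_3 = 8.14 × 0.10 / 0.007012 = 116.1 d
  layer 4 (karst limestone): t_4 = 11.7 × 0.06 / 0.007012 = 100.1 d
Total t = Σ t_i = 709.8 days = 1.943 years.

1.94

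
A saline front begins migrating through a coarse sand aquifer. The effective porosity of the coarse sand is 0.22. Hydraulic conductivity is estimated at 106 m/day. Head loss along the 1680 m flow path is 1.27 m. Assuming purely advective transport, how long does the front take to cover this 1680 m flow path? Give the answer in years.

Hydraulic gradient i = Δh / L = 1.27 / 1680 = 0.0007560.
Darcy flux q = K · i = 106.0 × 0.0007560 = 0.08013 m/day.
Seepage velocity v = q / n_e = 0.08013 / 0.22 = 0.3642 m/day.
Travel time t = L / v = 1680 / 0.3642 = 4612 days = 12.63 years.

12.6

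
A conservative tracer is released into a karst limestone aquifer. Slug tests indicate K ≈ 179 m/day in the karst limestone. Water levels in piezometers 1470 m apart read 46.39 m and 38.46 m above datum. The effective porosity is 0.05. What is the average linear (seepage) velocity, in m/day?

Hydraulic gradient i = (46.39 − 38.46) / 1470 = 7.93 / 1470 = 0.005395.
Darcy flux q = K · i = 179.0 × 0.005395 = 0.9656 m/day.
Seepage velocity v = q / n_e = 0.9656 / 0.05 = 19.31 m/day.

19.3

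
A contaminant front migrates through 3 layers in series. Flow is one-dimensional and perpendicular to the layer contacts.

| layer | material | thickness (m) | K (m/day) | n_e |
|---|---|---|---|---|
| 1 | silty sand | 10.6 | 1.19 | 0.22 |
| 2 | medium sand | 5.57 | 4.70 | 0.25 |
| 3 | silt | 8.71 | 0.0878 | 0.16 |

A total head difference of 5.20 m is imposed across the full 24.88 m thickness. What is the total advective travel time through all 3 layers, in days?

With flow normal to the layers, continuity requires the same specific discharge q through every layer.
Σ(b_i/K_i) = 10.6/1.19 + 5.57/4.70 + 8.71/0.0878 = 109.3 d.
q = Δh / Σ(b_i/K_i) = 5.20 / 109.3 = 0.04758 m/day.
In each layer the seepage velocity is v_i = q/n_i, so the layer transit time is t_i = b_i·n_i / q:
  layer 1 (silty sand): t_1 = 10.6 × 0.22 / 0.04758 = 49.01 d
  layer 2 (medium sand): t_2 = 5.57 × 0.25 / 0.04758 = 29.27 d
  layer 3 (silt): t_3 = 8.71 × 0.16 / 0.04758 = 29.29 d
Total t = Σ t_i = 107.6 days.

108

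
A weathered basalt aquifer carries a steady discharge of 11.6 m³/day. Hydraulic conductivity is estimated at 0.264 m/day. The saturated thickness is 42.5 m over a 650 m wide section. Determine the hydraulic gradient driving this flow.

0.00159

Cross-sectional area A = 650 × 42.5 = 27625 m².
From Q = K·A·i, i = Q / (K·A) = 11.6 / (0.2640 × 27625) = 0.001591.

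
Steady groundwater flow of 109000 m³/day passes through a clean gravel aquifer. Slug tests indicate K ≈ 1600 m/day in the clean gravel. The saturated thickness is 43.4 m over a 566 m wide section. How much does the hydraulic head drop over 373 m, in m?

Cross-sectional area A = 566 × 43.4 = 24564 m².
From Q = K·A·i, i = Q / (K·A) = 109000 / (1600 × 24564) = 0.002773.
Head loss Δh = i · L = 0.002773 × 373 = 1.034 m.

1.03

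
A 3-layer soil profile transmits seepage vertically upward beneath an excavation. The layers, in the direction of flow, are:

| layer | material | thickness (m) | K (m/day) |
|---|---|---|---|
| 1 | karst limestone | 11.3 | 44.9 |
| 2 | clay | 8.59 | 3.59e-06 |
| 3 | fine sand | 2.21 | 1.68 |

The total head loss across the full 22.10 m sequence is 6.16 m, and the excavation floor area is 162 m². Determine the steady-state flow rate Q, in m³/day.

0.000417

Flow is perpendicular to layering, so the layers act in series and the equivalent K is the thickness-weighted harmonic mean.
Total thickness L = 11.3 + 8.59 + 2.21 = 22.10 m.
Σ(b_i/K_i) = 11.3/44.9 + 8.59/3.59e-06 + 2.21/1.68 = 2.393e+06 d.
K_eq = L / Σ(b_i/K_i) = 22.10 / 2.393e+06 = 9.236e-06 m/day.
Q = K_eq · A · (Δh/L) = 9.236e-06 × 162 × (6.16/22.10) = 0.0004171 m³/day.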